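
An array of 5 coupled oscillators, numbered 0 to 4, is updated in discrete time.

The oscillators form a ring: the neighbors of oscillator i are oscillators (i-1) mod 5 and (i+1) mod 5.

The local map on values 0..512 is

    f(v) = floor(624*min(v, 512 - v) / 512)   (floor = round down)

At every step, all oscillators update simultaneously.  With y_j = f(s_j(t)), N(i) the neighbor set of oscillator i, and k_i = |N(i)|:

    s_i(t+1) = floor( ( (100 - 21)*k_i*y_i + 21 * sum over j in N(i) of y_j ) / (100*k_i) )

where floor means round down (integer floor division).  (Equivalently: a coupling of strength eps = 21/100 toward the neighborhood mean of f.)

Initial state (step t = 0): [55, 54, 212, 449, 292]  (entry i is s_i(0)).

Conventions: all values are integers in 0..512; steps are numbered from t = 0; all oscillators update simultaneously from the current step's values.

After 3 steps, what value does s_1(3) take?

Simulating step by step:
t=0: [55, 54, 212, 449, 292]
t=1: [87, 85, 218, 115, 226]
t=2: [123, 120, 234, 167, 243]
t=3: [164, 160, 261, 221, 270]

Answer: s_1(3) = 160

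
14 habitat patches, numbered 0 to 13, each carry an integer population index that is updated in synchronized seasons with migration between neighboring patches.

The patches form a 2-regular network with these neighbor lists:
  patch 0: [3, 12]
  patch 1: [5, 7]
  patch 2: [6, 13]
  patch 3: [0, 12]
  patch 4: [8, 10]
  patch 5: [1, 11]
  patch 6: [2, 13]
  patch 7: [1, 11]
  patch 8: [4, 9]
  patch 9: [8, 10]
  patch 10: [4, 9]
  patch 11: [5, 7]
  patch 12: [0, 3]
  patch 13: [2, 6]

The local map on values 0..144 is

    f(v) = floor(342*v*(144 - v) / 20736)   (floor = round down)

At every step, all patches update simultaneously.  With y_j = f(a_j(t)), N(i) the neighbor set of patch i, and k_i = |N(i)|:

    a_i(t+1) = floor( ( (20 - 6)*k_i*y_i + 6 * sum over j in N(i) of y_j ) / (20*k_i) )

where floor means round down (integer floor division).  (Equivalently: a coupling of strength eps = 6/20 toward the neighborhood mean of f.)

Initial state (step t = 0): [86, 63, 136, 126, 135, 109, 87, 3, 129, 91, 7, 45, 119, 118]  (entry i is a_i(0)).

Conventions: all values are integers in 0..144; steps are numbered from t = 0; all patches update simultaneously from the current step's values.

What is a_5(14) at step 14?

Simulating step by step:
t=0: [86, 63, 136, 126, 135, 109, 87, 3, 129, 91, 7, 45, 119, 118]
t=1: [70, 69, 31, 45, 20, 66, 66, 27, 36, 62, 25, 61, 52, 49]
t=2: [82, 79, 63, 75, 44, 84, 78, 61, 63, 75, 52, 78, 78, 74]
t=3: [83, 83, 84, 84, 74, 83, 84, 83, 82, 83, 78, 83, 84, 84]
t=4: [83, 83, 83, 83, 84, 83, 83, 83, 83, 83, 84, 83, 83, 83]
t=5: [83, 83, 83, 83, 83, 83, 83, 83, 83, 83, 83, 83, 83, 83]
t=6: [83, 83, 83, 83, 83, 83, 83, 83, 83, 83, 83, 83, 83, 83]
t=7: [83, 83, 83, 83, 83, 83, 83, 83, 83, 83, 83, 83, 83, 83]
t=8: [83, 83, 83, 83, 83, 83, 83, 83, 83, 83, 83, 83, 83, 83]
t=9: [83, 83, 83, 83, 83, 83, 83, 83, 83, 83, 83, 83, 83, 83]
t=10: [83, 83, 83, 83, 83, 83, 83, 83, 83, 83, 83, 83, 83, 83]
t=11: [83, 83, 83, 83, 83, 83, 83, 83, 83, 83, 83, 83, 83, 83]
t=12: [83, 83, 83, 83, 83, 83, 83, 83, 83, 83, 83, 83, 83, 83]
t=13: [83, 83, 83, 83, 83, 83, 83, 83, 83, 83, 83, 83, 83, 83]
t=14: [83, 83, 83, 83, 83, 83, 83, 83, 83, 83, 83, 83, 83, 83]

Answer: a_5(14) = 83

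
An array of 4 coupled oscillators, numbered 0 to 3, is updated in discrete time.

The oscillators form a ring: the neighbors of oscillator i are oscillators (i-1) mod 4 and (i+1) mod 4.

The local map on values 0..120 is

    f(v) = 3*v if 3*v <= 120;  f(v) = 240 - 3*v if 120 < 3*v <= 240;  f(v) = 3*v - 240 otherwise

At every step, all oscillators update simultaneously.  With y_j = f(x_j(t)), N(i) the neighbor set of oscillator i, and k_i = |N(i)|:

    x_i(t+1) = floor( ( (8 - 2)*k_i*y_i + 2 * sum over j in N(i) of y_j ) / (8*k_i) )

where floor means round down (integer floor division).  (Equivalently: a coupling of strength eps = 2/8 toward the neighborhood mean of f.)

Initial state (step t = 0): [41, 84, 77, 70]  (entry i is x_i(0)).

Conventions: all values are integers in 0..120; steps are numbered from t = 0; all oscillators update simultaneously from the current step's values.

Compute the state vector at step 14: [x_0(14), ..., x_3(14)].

Simulating step by step:
t=0: [41, 84, 77, 70]
t=1: [93, 24, 12, 38]
t=2: [52, 63, 50, 94]
t=3: [74, 60, 79, 53]
t=4: [31, 47, 19, 63]
t=5: [88, 93, 61, 57]
t=6: [31, 39, 56, 61]
t=7: [91, 108, 75, 63]
t=8: [41, 69, 28, 44]
t=9: [105, 49, 80, 106]
t=10: [77, 79, 21, 67]
t=11: [12, 11, 52, 38]
t=12: [45, 39, 81, 100]
t=13: [100, 101, 24, 58]
t=14: [61, 63, 70, 66]

Answer: [61, 63, 70, 66]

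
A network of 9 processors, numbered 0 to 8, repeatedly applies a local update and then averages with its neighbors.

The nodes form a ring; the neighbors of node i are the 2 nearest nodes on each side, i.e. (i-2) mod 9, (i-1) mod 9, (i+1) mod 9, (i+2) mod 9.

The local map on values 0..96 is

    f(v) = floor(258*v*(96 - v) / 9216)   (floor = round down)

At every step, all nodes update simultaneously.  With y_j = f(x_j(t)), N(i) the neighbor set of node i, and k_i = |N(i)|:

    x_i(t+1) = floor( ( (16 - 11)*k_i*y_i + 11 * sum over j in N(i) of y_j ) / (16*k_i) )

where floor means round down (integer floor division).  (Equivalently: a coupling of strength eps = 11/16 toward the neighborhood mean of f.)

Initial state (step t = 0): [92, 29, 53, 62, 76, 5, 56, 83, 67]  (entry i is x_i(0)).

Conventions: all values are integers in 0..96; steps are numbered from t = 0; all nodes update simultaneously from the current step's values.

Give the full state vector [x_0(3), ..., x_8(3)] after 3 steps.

Answer: [58, 58, 58, 58, 58, 58, 59, 59, 59]

Derivation:
t=0: [92, 29, 53, 62, 76, 5, 56, 83, 67]
t=1: [37, 48, 48, 47, 46, 36, 43, 33, 43]
t=2: [61, 63, 63, 63, 63, 61, 61, 60, 61]
t=3: [58, 58, 58, 58, 58, 58, 59, 59, 59]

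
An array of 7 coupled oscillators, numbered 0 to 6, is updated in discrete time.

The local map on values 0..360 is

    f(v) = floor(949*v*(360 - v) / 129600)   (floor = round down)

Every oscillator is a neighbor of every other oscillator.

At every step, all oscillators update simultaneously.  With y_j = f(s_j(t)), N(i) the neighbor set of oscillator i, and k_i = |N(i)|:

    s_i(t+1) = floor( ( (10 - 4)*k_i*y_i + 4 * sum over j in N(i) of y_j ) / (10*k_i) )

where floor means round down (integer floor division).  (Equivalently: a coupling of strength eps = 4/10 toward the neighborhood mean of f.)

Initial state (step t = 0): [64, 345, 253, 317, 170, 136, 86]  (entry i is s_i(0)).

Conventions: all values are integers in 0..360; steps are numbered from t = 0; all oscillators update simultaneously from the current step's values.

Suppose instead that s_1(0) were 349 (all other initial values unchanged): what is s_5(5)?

Simulating step by step:
t=0: [64, 349, 253, 317, 170, 136, 86]
t=1: [146, 87, 178, 125, 198, 191, 164]
t=2: [225, 196, 230, 218, 228, 229, 229]
t=3: [222, 229, 220, 224, 221, 220, 220]
t=4: [223, 221, 224, 223, 223, 224, 224]
t=5: [223, 223, 223, 223, 223, 223, 223]

Answer: s_5(5) = 223
Key observation: This trace re-runs the system from the modified initial state.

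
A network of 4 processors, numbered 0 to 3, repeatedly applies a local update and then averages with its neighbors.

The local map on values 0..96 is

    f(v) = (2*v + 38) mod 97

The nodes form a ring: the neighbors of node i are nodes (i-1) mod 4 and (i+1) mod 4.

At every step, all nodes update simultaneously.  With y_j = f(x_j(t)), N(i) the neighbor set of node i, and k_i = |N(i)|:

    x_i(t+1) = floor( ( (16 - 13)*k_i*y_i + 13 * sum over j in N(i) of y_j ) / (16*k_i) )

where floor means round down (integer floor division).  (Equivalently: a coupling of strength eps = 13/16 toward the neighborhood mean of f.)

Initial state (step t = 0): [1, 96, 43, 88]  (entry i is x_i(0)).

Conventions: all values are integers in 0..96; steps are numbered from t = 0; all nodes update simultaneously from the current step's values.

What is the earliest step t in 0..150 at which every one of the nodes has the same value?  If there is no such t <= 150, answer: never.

Answer: 26
Key observation: Synchronization is absorbing here: once all nodes are equal they stay equal, and step 26 is the first all-equal step.

Derivation:
t=0: [1, 96, 43, 88]  (not all equal)
t=1: [30, 33, 27, 30]  (not all equal)
t=2: [3, 39, 20, 37]  (not all equal)
t=3: [22, 53, 28, 52]  (not all equal)
t=4: [52, 80, 55, 79]  (not all equal)
t=5: [10, 39, 12, 39]  (not all equal)
t=6: [26, 52, 27, 52]  (not all equal)
t=7: [53, 82, 53, 82]  (not all equal)
t=8: [15, 39, 15, 39]  (not all equal)
t=9: [28, 58, 28, 58]  (not all equal)
t=10: [63, 87, 63, 87]  (not all equal)
t=11: [27, 57, 27, 57]  (not all equal)
t=12: [61, 85, 61, 85]  (not all equal)
t=13: [23, 53, 23, 53]  (not all equal)
t=14: [53, 77, 53, 77]  (not all equal)
t=15: [86, 56, 86, 56]  (not all equal)
t=16: [46, 22, 46, 22]  (not all equal)
t=17: [72, 42, 72, 42]  (not all equal)
t=18: [36, 73, 36, 73]  (not all equal)
t=19: [73, 26, 73, 26]  (not all equal)
t=20: [89, 87, 89, 87]  (not all equal)
t=21: [18, 21, 18, 21]  (not all equal)
t=22: [78, 75, 78, 75]  (not all equal)
t=23: [73, 17, 73, 17]  (not all equal)
t=24: [74, 84, 74, 84]  (not all equal)
t=25: [26, 74, 26, 74]  (not all equal)
t=26: [89, 89, 89, 89]  (all equal)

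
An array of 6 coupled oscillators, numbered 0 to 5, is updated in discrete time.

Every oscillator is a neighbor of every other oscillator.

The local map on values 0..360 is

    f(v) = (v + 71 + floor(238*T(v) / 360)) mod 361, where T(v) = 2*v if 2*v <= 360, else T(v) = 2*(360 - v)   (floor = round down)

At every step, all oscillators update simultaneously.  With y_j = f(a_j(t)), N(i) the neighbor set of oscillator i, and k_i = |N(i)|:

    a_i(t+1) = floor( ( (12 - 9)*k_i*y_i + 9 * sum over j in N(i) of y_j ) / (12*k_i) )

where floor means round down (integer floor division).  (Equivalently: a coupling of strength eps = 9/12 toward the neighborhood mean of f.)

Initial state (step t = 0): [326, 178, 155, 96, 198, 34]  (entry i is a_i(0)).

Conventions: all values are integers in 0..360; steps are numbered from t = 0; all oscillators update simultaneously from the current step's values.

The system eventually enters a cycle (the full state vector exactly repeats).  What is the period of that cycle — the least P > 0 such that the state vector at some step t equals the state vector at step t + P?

Simulating step by step:
t=0: [326, 178, 155, 96, 198, 34]
t=1: [133, 137, 132, 154, 137, 140]
t=2: [30, 31, 30, 35, 31, 32]
t=3: [143, 143, 143, 144, 143, 143]
t=4: [42, 42, 42, 42, 42, 42]
t=5: [168, 168, 168, 168, 168, 168]
t=6: [100, 100, 100, 100, 100, 100]
t=7: [303, 303, 303, 303, 303, 303]
t=8: [88, 88, 88, 88, 88, 88]
t=9: [275, 275, 275, 275, 275, 275]
t=10: [97, 97, 97, 97, 97, 97]
t=11: [296, 296, 296, 296, 296, 296]
t=12: [90, 90, 90, 90, 90, 90]
t=13: [280, 280, 280, 280, 280, 280]
t=14: [95, 95, 95, 95, 95, 95]
t=15: [291, 291, 291, 291, 291, 291]
t=16: [92, 92, 92, 92, 92, 92]
t=17: [284, 284, 284, 284, 284, 284]
t=18: [94, 94, 94, 94, 94, 94]
t=19: [289, 289, 289, 289, 289, 289]
t=20: [92, 92, 92, 92, 92, 92]

Answer: 4
Key observation: The state at step 16, [92, 92, 92, 92, 92, 92], reappears at step 20 — and no state repeats earlier — so the cycle the system enters has period 4.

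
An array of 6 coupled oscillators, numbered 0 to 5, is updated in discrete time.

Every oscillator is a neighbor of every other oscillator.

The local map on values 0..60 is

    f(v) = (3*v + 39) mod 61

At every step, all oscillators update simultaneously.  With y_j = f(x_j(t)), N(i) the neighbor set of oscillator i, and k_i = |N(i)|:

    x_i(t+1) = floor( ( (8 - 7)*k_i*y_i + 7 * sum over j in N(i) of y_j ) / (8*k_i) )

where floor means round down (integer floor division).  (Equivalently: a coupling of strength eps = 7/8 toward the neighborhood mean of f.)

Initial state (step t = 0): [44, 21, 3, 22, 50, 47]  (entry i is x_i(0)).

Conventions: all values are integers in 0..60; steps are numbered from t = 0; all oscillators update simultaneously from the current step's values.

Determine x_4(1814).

Simulating step by step:
t=0: [44, 21, 3, 22, 50, 47]
t=1: [40, 41, 40, 40, 42, 40]
t=2: [38, 38, 38, 38, 38, 38]
t=3: [31, 31, 31, 31, 31, 31]
t=4: [10, 10, 10, 10, 10, 10]
t=5: [8, 8, 8, 8, 8, 8]
t=6: [2, 2, 2, 2, 2, 2]
t=7: [45, 45, 45, 45, 45, 45]
t=8: [52, 52, 52, 52, 52, 52]
t=9: [12, 12, 12, 12, 12, 12]
t=10: [14, 14, 14, 14, 14, 14]
t=11: [20, 20, 20, 20, 20, 20]
t=12: [38, 38, 38, 38, 38, 38]

Answer: x_4(1814) = 10
Key observation: The state at step 2, [38, 38, 38, 38, 38, 38], reappears at step 12: the system is in a cycle of period 10 from step 2 on.  Therefore the state at step 1814 equals the state at step 2 + ((1814 - 2) mod 10) = 4, which is [10, 10, 10, 10, 10, 10].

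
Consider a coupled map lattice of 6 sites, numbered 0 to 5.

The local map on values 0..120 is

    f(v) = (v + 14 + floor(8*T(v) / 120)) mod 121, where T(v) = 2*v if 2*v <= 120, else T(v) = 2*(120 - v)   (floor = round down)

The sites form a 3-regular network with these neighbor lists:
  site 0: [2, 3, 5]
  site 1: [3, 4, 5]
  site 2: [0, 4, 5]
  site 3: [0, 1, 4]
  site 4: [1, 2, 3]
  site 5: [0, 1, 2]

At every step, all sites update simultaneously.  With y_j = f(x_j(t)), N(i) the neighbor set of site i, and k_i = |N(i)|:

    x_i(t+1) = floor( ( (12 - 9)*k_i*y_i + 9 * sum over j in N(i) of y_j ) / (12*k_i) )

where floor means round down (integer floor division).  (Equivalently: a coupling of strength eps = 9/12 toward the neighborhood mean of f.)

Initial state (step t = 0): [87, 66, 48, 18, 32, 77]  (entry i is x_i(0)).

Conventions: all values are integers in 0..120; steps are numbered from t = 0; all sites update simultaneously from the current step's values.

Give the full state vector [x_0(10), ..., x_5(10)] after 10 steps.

Simulating step by step:
t=0: [87, 66, 48, 18, 32, 77]
t=1: [75, 66, 79, 69, 59, 89]
t=2: [97, 90, 95, 87, 88, 96]
t=3: [111, 108, 111, 108, 107, 111]
t=4: [4, 2, 4, 2, 2, 4]
t=5: [17, 16, 17, 16, 16, 17]
t=6: [32, 32, 32, 32, 32, 32]
t=7: [50, 50, 50, 50, 50, 50]
t=8: [70, 70, 70, 70, 70, 70]
t=9: [90, 90, 90, 90, 90, 90]
t=10: [108, 108, 108, 108, 108, 108]

Answer: [108, 108, 108, 108, 108, 108]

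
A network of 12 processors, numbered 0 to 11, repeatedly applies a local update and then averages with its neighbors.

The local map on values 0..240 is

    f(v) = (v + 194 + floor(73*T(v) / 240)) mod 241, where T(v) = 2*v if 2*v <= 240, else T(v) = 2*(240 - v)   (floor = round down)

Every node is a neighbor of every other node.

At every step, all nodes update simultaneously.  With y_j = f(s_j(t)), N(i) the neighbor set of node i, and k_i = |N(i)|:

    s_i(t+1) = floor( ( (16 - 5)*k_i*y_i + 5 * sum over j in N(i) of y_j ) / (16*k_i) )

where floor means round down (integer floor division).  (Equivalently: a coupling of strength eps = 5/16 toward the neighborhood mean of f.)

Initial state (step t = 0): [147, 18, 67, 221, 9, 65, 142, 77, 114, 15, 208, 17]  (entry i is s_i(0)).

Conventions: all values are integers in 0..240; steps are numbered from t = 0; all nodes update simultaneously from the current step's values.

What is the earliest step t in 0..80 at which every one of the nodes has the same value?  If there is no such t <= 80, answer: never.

Answer: 6
Key observation: Synchronization is absorbing here: once all nodes are equal they stay equal, and step 6 is the first all-equal step.

Derivation:
t=0: [147, 18, 67, 221, 9, 65, 142, 77, 114, 15, 208, 17]  (not all equal)
t=1: [156, 199, 92, 175, 190, 90, 154, 103, 142, 196, 171, 198]  (not all equal)
t=2: [157, 167, 117, 161, 165, 115, 156, 129, 153, 167, 160, 167]  (not all equal)
t=3: [158, 161, 146, 160, 160, 143, 158, 151, 157, 161, 159, 161]  (not all equal)
t=4: [159, 161, 157, 160, 160, 156, 159, 158, 159, 161, 160, 161]  (not all equal)
t=5: [161, 161, 160, 161, 161, 160, 161, 160, 161, 161, 161, 161]  (not all equal)
t=6: [161, 161, 161, 161, 161, 161, 161, 161, 161, 161, 161, 161]  (all equal)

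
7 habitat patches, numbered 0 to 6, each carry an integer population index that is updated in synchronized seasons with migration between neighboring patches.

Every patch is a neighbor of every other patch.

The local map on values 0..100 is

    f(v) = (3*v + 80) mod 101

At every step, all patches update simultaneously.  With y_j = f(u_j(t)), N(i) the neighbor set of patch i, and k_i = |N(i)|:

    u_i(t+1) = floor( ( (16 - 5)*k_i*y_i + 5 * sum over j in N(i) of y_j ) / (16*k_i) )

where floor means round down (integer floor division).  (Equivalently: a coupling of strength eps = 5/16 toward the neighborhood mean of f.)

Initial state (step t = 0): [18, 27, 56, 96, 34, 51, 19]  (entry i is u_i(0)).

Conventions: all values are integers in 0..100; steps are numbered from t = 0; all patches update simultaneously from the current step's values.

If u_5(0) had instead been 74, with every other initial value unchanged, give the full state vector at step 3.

Answer: [38, 39, 70, 50, 22, 70, 44]
Key observation: This trace re-runs the system from the modified initial state.

Derivation:
t=0: [18, 27, 56, 96, 34, 74, 19]
t=1: [42, 60, 51, 63, 73, 85, 44]
t=2: [18, 52, 35, 58, 77, 35, 21]
t=3: [38, 39, 70, 50, 22, 70, 44]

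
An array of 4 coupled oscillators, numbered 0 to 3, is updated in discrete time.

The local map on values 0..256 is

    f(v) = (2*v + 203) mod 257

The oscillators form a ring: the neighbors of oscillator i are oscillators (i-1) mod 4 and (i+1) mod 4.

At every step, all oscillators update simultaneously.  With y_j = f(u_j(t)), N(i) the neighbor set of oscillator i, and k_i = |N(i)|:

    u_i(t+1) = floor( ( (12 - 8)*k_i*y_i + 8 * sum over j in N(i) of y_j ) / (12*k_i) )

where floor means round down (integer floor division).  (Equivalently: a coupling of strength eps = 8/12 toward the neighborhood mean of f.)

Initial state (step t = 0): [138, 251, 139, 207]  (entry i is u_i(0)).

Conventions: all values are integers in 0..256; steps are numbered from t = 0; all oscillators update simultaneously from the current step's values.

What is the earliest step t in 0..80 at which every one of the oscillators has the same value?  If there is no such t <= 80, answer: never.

Answer: 12
Key observation: Synchronization is absorbing here: once all oscillators are equal they stay equal, and step 12 is the first all-equal step.

Derivation:
t=0: [138, 251, 139, 207]  (not all equal)
t=1: [172, 212, 172, 183]  (not all equal)
t=2: [67, 59, 67, 40]  (not all equal)
t=3: [56, 74, 56, 62]  (not all equal)
t=4: [74, 70, 74, 62]  (not all equal)
t=5: [83, 91, 83, 86]  (not all equal)
t=6: [119, 117, 119, 114]  (not all equal)
t=7: [179, 182, 179, 180]  (not all equal)
t=8: [49, 49, 49, 47]  (not all equal)
t=9: [42, 44, 42, 42]  (not all equal)
t=10: [31, 31, 31, 30]  (not all equal)
t=11: [7, 8, 7, 7]  (not all equal)
t=12: [217, 217, 217, 217]  (all equal)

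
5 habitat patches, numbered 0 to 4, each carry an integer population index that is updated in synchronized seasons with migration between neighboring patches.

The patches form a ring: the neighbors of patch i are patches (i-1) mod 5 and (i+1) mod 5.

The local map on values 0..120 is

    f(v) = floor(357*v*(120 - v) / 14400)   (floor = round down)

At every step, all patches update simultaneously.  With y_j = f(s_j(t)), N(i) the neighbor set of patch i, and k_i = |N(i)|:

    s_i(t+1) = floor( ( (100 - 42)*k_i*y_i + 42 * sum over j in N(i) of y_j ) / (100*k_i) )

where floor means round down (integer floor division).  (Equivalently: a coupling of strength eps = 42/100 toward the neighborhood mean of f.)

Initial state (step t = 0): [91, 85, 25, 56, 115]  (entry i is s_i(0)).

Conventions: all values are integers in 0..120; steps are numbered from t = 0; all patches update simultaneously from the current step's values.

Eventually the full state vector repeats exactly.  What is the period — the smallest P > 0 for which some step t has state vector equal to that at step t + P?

Answer: 2
Key observation: The state at step 12, [82, 82, 82, 82, 82], reappears at step 14 — and no state repeats earlier — so the cycle the system enters has period 2.

Derivation:
t=0: [91, 85, 25, 56, 115]
t=1: [55, 68, 67, 66, 40]
t=2: [85, 87, 87, 86, 82]
t=3: [73, 71, 71, 72, 75]
t=4: [84, 85, 85, 84, 83]
t=5: [74, 73, 73, 74, 75]
t=6: [84, 84, 84, 84, 83]
t=7: [74, 74, 74, 74, 75]
t=8: [83, 84, 84, 83, 83]
t=9: [75, 74, 74, 75, 76]
t=10: [83, 83, 83, 83, 82]
t=11: [76, 76, 76, 76, 76]
t=12: [82, 82, 82, 82, 82]
t=13: [77, 77, 77, 77, 77]
t=14: [82, 82, 82, 82, 82]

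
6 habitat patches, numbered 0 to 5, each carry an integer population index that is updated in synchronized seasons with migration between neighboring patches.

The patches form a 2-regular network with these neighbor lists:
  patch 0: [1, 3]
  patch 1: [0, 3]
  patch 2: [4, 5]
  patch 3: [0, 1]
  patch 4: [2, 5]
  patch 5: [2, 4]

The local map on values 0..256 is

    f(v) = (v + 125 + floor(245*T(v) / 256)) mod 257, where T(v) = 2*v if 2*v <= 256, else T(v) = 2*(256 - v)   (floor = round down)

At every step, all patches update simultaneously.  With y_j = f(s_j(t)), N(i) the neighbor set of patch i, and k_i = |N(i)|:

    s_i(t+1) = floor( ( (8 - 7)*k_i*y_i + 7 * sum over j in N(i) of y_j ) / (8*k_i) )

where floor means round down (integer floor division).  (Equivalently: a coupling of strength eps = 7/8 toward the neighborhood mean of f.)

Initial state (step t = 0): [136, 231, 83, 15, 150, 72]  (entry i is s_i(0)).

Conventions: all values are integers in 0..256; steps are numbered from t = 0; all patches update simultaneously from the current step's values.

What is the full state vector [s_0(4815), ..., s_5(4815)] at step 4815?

Simulating step by step:
t=0: [136, 231, 83, 15, 150, 72]
t=1: [166, 193, 143, 186, 108, 153]
t=2: [186, 194, 203, 192, 217, 206]
t=3: [181, 183, 165, 183, 169, 165]
t=4: [190, 190, 205, 190, 206, 205]
t=5: [184, 184, 169, 184, 169, 169]
t=6: [189, 189, 203, 189, 203, 203]
t=7: [185, 185, 172, 185, 172, 172]
t=8: [188, 188, 200, 188, 200, 200]
t=9: [186, 186, 175, 186, 175, 175]
t=10: [187, 187, 198, 187, 198, 198]
t=11: [187, 187, 177, 187, 177, 177]
t=12: [187, 187, 196, 187, 196, 196]
t=13: [187, 187, 178, 187, 178, 178]
t=14: [187, 187, 195, 187, 195, 195]
t=15: [187, 187, 179, 187, 179, 179]
t=16: [187, 187, 194, 187, 194, 194]
t=17: [187, 187, 180, 187, 180, 180]
t=18: [187, 187, 193, 187, 193, 193]
t=19: [187, 187, 181, 187, 181, 181]
t=20: [187, 187, 192, 187, 192, 192]
t=21: [187, 187, 182, 187, 182, 182]
t=22: [187, 187, 191, 187, 191, 191]
t=23: [187, 187, 183, 187, 183, 183]
t=24: [187, 187, 190, 187, 190, 190]
t=25: [187, 187, 184, 187, 184, 184]
t=26: [187, 187, 189, 187, 189, 189]
t=27: [187, 187, 185, 187, 185, 185]
t=28: [187, 187, 188, 187, 188, 188]
t=29: [187, 187, 186, 187, 186, 186]
t=30: [187, 187, 187, 187, 187, 187]
t=31: [187, 187, 187, 187, 187, 187]

Answer: [187, 187, 187, 187, 187, 187]
Key observation: The state at step 30, [187, 187, 187, 187, 187, 187], reappears at step 31: the system is in a cycle of period 1 from step 30 on.  Therefore the state at step 4815 equals the state at step 30 + ((4815 - 30) mod 1) = 30, which is [187, 187, 187, 187, 187, 187].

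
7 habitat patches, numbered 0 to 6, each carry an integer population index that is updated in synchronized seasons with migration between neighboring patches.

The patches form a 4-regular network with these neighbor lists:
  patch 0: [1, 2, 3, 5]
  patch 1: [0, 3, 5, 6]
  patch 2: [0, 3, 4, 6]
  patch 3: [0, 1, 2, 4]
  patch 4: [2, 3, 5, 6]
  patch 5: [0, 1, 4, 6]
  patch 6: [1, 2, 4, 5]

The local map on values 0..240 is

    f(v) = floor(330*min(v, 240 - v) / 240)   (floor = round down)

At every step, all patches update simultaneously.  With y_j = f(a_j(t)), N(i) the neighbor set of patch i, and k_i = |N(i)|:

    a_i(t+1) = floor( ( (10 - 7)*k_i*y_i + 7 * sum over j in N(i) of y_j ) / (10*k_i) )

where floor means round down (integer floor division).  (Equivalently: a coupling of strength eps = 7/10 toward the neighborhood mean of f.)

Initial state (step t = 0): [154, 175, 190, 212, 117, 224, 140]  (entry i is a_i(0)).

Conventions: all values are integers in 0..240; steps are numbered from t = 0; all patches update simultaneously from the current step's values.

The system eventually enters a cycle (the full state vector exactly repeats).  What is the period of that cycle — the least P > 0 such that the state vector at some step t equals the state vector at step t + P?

Answer: 22
Key observation: The state at step 11, [162, 162, 162, 162, 162, 162, 162], reappears at step 33 — and no state repeats earlier — so the cycle the system enters has period 22.

Derivation:
t=0: [154, 175, 190, 212, 117, 224, 140]
t=1: [73, 81, 99, 87, 94, 94, 100]
t=2: [116, 118, 125, 119, 129, 122, 129]
t=3: [160, 159, 156, 159, 156, 157, 156]
t=4: [111, 112, 113, 112, 114, 113, 114]
t=5: [153, 154, 154, 154, 155, 154, 155]
t=6: [118, 117, 117, 117, 117, 117, 117]
t=7: [160, 160, 160, 160, 160, 160, 160]
t=8: [110, 110, 110, 110, 110, 110, 110]
t=9: [151, 151, 151, 151, 151, 151, 151]
t=10: [122, 122, 122, 122, 122, 122, 122]
t=11: [162, 162, 162, 162, 162, 162, 162]
t=12: [107, 107, 107, 107, 107, 107, 107]
t=13: [147, 147, 147, 147, 147, 147, 147]
t=14: [127, 127, 127, 127, 127, 127, 127]
t=15: [155, 155, 155, 155, 155, 155, 155]
t=16: [116, 116, 116, 116, 116, 116, 116]
t=17: [159, 159, 159, 159, 159, 159, 159]
t=18: [111, 111, 111, 111, 111, 111, 111]
t=19: [152, 152, 152, 152, 152, 152, 152]
t=20: [121, 121, 121, 121, 121, 121, 121]
t=21: [163, 163, 163, 163, 163, 163, 163]
t=22: [105, 105, 105, 105, 105, 105, 105]
t=23: [144, 144, 144, 144, 144, 144, 144]
t=24: [132, 132, 132, 132, 132, 132, 132]
t=25: [148, 148, 148, 148, 148, 148, 148]
t=26: [126, 126, 126, 126, 126, 126, 126]
t=27: [156, 156, 156, 156, 156, 156, 156]
t=28: [115, 115, 115, 115, 115, 115, 115]
t=29: [158, 158, 158, 158, 158, 158, 158]
t=30: [112, 112, 112, 112, 112, 112, 112]
t=31: [154, 154, 154, 154, 154, 154, 154]
t=32: [118, 118, 118, 118, 118, 118, 118]
t=33: [162, 162, 162, 162, 162, 162, 162]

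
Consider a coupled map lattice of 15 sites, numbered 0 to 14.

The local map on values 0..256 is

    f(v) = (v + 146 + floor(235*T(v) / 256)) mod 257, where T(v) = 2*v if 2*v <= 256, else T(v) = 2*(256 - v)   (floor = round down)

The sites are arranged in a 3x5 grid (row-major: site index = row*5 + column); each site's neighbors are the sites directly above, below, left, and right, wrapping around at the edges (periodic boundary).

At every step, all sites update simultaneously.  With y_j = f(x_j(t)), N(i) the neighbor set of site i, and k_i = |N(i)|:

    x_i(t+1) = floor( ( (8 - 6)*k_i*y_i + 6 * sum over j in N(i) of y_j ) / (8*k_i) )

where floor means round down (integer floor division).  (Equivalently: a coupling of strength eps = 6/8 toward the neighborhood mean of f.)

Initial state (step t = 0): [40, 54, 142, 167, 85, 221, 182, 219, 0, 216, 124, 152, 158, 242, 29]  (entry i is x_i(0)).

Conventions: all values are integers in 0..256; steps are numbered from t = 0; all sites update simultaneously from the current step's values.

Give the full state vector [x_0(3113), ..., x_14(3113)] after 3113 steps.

Simulating step by step:
t=0: [40, 54, 142, 167, 85, 221, 182, 219, 0, 216, 124, 152, 158, 242, 29]
t=1: [110, 137, 184, 180, 150, 160, 168, 197, 173, 171, 179, 191, 206, 192, 189]
t=2: [220, 215, 207, 211, 212, 214, 216, 202, 206, 217, 206, 210, 195, 201, 210]
t=3: [179, 179, 186, 184, 179, 179, 181, 187, 185, 181, 181, 184, 189, 187, 183]
t=4: [208, 206, 203, 204, 207, 207, 206, 203, 204, 207, 207, 205, 202, 203, 206]
t=5: [185, 186, 188, 187, 185, 185, 186, 188, 187, 185, 185, 186, 188, 188, 186]
t=6: [203, 202, 201, 202, 203, 203, 202, 201, 202, 203, 203, 202, 201, 201, 203]
t=7: [189, 189, 190, 189, 189, 189, 189, 190, 189, 189, 189, 189, 190, 189, 189]
t=8: [201, 200, 200, 200, 201, 201, 200, 200, 200, 201, 201, 200, 200, 200, 201]
t=9: [190, 190, 191, 190, 190, 190, 190, 191, 190, 190, 190, 190, 191, 190, 190]
t=10: [200, 199, 199, 199, 200, 200, 199, 199, 199, 200, 200, 199, 199, 199, 200]
t=11: [191, 191, 192, 191, 191, 191, 191, 192, 191, 191, 191, 191, 192, 191, 191]
t=12: [199, 198, 198, 198, 199, 199, 198, 198, 198, 199, 199, 198, 198, 198, 199]
t=13: [192, 192, 193, 192, 192, 192, 192, 193, 192, 192, 192, 192, 193, 192, 192]
t=14: [198, 197, 197, 197, 198, 198, 197, 197, 197, 198, 198, 197, 197, 197, 198]
t=15: [193, 193, 194, 193, 193, 193, 193, 194, 193, 193, 193, 193, 194, 193, 193]
t=16: [197, 196, 196, 196, 197, 197, 196, 196, 196, 197, 197, 196, 196, 196, 197]
t=17: [194, 194, 195, 194, 194, 194, 194, 195, 194, 194, 194, 194, 195, 194, 194]
t=18: [196, 195, 195, 195, 196, 196, 195, 195, 195, 196, 196, 195, 195, 195, 196]
t=19: [195, 195, 195, 195, 195, 195, 195, 195, 195, 195, 195, 195, 195, 195, 195]
t=20: [195, 195, 195, 195, 195, 195, 195, 195, 195, 195, 195, 195, 195, 195, 195]

Answer: [195, 195, 195, 195, 195, 195, 195, 195, 195, 195, 195, 195, 195, 195, 195]
Key observation: The state at step 19, [195, 195, 195, 195, 195, 195, 195, 195, 195, 195, 195, 195, 195, 195, 195], reappears at step 20: the system is in a cycle of period 1 from step 19 on.  Therefore the state at step 3113 equals the state at step 19 + ((3113 - 19) mod 1) = 19, which is [195, 195, 195, 195, 195, 195, 195, 195, 195, 195, 195, 195, 195, 195, 195].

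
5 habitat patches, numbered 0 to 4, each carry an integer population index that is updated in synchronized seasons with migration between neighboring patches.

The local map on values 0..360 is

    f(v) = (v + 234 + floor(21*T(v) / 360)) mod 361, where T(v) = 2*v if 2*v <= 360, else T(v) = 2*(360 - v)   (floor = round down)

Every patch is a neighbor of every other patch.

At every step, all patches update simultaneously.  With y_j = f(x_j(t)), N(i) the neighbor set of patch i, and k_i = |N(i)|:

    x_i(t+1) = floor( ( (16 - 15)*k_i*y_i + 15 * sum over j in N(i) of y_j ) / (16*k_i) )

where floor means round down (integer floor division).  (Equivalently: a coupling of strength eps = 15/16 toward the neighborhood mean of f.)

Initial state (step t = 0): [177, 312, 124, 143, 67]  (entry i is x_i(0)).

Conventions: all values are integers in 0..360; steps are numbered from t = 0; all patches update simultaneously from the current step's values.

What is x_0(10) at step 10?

Answer: x_0(10) = 307

Derivation:
t=0: [177, 312, 124, 143, 67]
t=1: [131, 110, 141, 137, 90]
t=2: [175, 117, 173, 174, 121]
t=3: [38, 49, 38, 38, 48]
t=4: [281, 279, 281, 281, 279]
t=5: [162, 162, 162, 162, 162]
t=6: [53, 53, 53, 53, 53]
t=7: [293, 293, 293, 293, 293]
t=8: [173, 173, 173, 173, 173]
t=9: [66, 66, 66, 66, 66]
t=10: [307, 307, 307, 307, 307]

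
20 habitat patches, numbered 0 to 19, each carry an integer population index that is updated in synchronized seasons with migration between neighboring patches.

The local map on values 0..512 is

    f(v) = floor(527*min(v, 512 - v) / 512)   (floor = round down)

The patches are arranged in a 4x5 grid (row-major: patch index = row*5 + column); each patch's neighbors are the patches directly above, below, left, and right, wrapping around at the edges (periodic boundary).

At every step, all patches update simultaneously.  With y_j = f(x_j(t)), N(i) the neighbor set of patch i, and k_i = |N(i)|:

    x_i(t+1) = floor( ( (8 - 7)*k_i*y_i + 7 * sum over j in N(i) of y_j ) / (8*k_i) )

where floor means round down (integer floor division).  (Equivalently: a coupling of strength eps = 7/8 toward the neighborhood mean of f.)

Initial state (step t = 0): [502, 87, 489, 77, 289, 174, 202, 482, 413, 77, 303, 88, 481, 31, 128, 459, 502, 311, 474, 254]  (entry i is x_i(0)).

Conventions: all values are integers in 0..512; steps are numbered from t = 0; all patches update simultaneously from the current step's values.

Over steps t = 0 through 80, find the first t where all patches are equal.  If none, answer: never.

Answer: 14
Key observation: Synchronization is absorbing here: once all patches are equal they stay equal, and step 14 is the first all-equal step.

Derivation:
t=0: [502, 87, 489, 77, 289, 174, 202, 482, 413, 77, 303, 88, 481, 31, 128, 459, 502, 311, 474, 254]  (not all equal)
t=1: [121, 65, 91, 95, 122, 134, 110, 82, 60, 149, 126, 112, 81, 69, 144, 115, 97, 48, 131, 131]  (not all equal)
t=2: [113, 102, 76, 102, 126, 130, 102, 87, 96, 122, 129, 107, 80, 102, 125, 121, 88, 95, 93, 131]  (not all equal)
t=3: [121, 97, 95, 100, 120, 120, 108, 90, 104, 122, 124, 103, 97, 101, 124, 118, 106, 87, 107, 120]  (not all equal)
t=4: [117, 108, 95, 108, 119, 121, 105, 102, 105, 120, 120, 110, 97, 109, 120, 120, 104, 101, 104, 120]  (not all equal)
t=5: [120, 108, 105, 108, 119, 119, 112, 103, 111, 119, 121, 109, 106, 109, 120, 118, 111, 102, 111, 119]  (not all equal)
t=6: [119, 114, 108, 114, 119, 121, 113, 110, 112, 120, 120, 115, 108, 114, 120, 120, 112, 110, 112, 120]  (not all equal)
t=7: [121, 116, 114, 115, 121, 121, 117, 113, 117, 121, 122, 116, 114, 116, 121, 121, 117, 113, 117, 121]  (not all equal)
t=8: [122, 120, 117, 119, 122, 123, 119, 118, 119, 123, 123, 120, 117, 120, 123, 123, 119, 118, 119, 123]  (not all equal)
t=9: [125, 122, 121, 122, 124, 124, 123, 121, 122, 124, 125, 122, 121, 122, 125, 124, 123, 121, 122, 124]  (not all equal)
t=10: [126, 125, 124, 125, 126, 127, 125, 124, 125, 126, 126, 125, 124, 125, 126, 127, 125, 124, 125, 126]  (not all equal)
t=11: [129, 128, 127, 128, 128, 128, 128, 127, 128, 129, 129, 128, 127, 128, 128, 128, 128, 127, 128, 129]  (not all equal)
t=12: [131, 131, 130, 130, 131, 131, 130, 130, 131, 131, 131, 131, 130, 130, 131, 131, 130, 130, 131, 131]  (not all equal)
t=13: [134, 133, 133, 133, 133, 133, 133, 133, 133, 134, 134, 133, 133, 133, 133, 133, 133, 133, 133, 134]  (not all equal)
t=14: [136, 136, 136, 136, 136, 136, 136, 136, 136, 136, 136, 136, 136, 136, 136, 136, 136, 136, 136, 136]  (all equal)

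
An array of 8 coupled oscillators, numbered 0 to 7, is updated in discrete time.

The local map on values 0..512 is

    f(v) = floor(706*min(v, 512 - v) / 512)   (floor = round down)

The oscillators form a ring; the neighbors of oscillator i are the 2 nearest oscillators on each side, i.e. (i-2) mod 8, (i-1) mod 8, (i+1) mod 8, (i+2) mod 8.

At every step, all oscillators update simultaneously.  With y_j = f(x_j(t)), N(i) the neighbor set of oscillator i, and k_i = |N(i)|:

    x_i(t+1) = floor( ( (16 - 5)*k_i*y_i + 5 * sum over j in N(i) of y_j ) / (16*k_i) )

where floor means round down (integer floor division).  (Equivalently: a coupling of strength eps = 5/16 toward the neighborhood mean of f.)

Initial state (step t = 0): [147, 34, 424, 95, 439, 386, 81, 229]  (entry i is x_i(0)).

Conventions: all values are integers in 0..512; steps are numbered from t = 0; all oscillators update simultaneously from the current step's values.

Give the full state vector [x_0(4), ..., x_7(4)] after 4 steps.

Simulating step by step:
t=0: [147, 34, 424, 95, 439, 386, 81, 229]
t=1: [185, 91, 120, 123, 110, 170, 138, 258]
t=2: [240, 159, 168, 168, 163, 228, 207, 303]
t=3: [306, 234, 237, 236, 236, 296, 286, 287]
t=4: [294, 318, 322, 322, 321, 303, 308, 307]

Answer: [294, 318, 322, 322, 321, 303, 308, 307]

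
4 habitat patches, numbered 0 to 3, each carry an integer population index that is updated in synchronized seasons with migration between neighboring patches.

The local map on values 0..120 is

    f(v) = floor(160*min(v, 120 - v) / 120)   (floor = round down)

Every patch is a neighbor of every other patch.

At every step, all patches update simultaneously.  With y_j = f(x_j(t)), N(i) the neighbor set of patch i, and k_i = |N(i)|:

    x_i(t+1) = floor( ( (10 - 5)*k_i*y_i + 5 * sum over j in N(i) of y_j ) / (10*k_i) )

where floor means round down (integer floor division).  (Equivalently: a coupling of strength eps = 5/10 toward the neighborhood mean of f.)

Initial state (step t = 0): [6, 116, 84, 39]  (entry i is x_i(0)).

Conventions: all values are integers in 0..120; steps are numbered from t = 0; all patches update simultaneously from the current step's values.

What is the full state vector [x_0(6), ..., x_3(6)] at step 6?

Answer: [58, 58, 58, 58]

Derivation:
t=0: [6, 116, 84, 39]
t=1: [21, 20, 34, 36]
t=2: [33, 33, 39, 40]
t=3: [46, 46, 49, 49]
t=4: [62, 62, 63, 63]
t=5: [76, 76, 76, 76]
t=6: [58, 58, 58, 58]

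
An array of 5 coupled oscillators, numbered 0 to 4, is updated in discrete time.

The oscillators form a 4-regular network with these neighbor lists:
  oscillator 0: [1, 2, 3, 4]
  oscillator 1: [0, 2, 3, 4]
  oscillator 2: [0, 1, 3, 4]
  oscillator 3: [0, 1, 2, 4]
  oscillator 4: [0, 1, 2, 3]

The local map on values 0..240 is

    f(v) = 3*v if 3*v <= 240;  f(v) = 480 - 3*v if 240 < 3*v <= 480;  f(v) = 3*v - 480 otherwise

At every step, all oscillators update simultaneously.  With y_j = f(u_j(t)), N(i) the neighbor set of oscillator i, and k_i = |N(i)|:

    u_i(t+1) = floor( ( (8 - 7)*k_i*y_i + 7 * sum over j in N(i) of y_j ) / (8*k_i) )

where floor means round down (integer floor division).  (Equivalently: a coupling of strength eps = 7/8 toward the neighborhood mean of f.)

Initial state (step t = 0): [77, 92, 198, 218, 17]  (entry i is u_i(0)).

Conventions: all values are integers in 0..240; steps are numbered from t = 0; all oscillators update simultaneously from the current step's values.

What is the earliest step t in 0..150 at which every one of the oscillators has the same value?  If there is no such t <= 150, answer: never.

Simulating step by step:
t=0: [77, 92, 198, 218, 17]  (not all equal)
t=1: [147, 150, 158, 153, 164]  (not all equal)
t=2: [19, 20, 23, 21, 22]  (not all equal)
t=3: [63, 63, 62, 63, 62]  (not all equal)
t=4: [187, 187, 187, 187, 187]  (all equal)

Answer: 4
Key observation: Synchronization is absorbing here: once all oscillators are equal they stay equal, and step 4 is the first all-equal step.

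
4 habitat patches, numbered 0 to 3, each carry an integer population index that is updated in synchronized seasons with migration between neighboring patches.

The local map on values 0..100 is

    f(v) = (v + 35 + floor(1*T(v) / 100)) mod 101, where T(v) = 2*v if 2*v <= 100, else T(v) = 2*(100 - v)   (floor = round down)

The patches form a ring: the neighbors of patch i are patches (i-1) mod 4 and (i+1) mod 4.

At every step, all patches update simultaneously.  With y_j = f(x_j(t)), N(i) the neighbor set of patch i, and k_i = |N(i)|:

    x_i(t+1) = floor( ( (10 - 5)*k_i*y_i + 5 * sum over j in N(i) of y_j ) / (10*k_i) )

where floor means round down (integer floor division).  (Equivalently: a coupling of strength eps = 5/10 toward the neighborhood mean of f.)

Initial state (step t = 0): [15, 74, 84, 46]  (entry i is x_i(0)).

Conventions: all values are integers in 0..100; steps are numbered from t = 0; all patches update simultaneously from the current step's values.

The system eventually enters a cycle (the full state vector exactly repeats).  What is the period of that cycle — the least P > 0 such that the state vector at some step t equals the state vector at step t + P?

Simulating step by step:
t=0: [15, 74, 84, 46]
t=1: [47, 21, 31, 57]
t=2: [78, 65, 70, 83]
t=3: [35, 54, 31, 12]
t=4: [69, 78, 67, 57]
t=5: [27, 7, 26, 47]
t=6: [62, 51, 61, 71]
t=7: [71, 91, 70, 50]
t=8: [30, 14, 29, 45]
t=9: [64, 56, 64, 72]
t=10: [73, 95, 73, 52]
t=11: [32, 18, 32, 47]
t=12: [67, 60, 67, 74]
t=13: [26, 48, 26, 4]
t=14: [61, 72, 61, 50]
t=15: [71, 51, 71, 91]
t=16: [30, 45, 30, 15]
t=17: [65, 72, 65, 57]
t=18: [74, 53, 74, 96]
t=19: [33, 48, 33, 19]
t=20: [68, 75, 68, 61]
t=21: [27, 5, 27, 49]
t=22: [62, 51, 62, 73]
t=23: [71, 91, 71, 52]
t=24: [30, 15, 30, 46]
t=25: [65, 57, 65, 73]
t=26: [74, 96, 74, 53]
t=27: [33, 19, 33, 48]
t=28: [68, 61, 68, 75]
t=29: [27, 49, 27, 5]
t=30: [62, 73, 62, 51]
t=31: [71, 52, 71, 91]
t=32: [30, 46, 30, 15]
t=33: [65, 73, 65, 57]
t=34: [74, 53, 74, 96]

Answer: 16
Key observation: The state at step 18, [74, 53, 74, 96], reappears at step 34 — and no state repeats earlier — so the cycle the system enters has period 16.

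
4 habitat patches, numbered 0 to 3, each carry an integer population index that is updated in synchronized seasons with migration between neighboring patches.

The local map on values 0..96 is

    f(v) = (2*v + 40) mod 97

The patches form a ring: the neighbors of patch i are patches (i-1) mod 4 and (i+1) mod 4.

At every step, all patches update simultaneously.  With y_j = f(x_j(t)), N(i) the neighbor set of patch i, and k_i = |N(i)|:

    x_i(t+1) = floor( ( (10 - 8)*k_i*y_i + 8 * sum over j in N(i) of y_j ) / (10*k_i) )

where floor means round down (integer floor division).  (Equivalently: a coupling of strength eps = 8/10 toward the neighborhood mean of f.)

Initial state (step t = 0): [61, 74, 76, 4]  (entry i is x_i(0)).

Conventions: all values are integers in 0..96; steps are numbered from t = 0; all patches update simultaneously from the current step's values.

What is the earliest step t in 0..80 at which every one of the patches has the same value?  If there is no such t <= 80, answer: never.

Simulating step by step:
t=0: [61, 74, 76, 4]  (not all equal)
t=1: [68, 82, 74, 73]  (not all equal)
t=2: [55, 70, 57, 85]  (not all equal)
t=3: [50, 60, 51, 47]  (not all equal)
t=4: [48, 47, 49, 42]  (not all equal)
t=5: [33, 39, 33, 37]  (not all equal)
t=6: [17, 11, 17, 10]  (not all equal)
t=7: [63, 71, 63, 71]  (not all equal)
t=8: [81, 72, 81, 72]  (not all equal)
t=9: [71, 23, 71, 23]  (not all equal)
t=10: [85, 85, 85, 85]  (all equal)

Answer: 10
Key observation: Synchronization is absorbing here: once all patches are equal they stay equal, and step 10 is the first all-equal step.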